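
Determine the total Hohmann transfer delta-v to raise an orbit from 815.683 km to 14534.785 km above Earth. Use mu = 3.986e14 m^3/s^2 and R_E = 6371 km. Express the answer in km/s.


r1 = 7186.6830 km = 7.186683e+06 m
r2 = 20905.7850 km = 2.0905785e+07 m
dv1 = sqrt(mu/r1)*(sqrt(2*r2/(r1+r2)) - 1) = 1638.2901 m/s
dv2 = sqrt(mu/r2)*(1 - sqrt(2*r1/(r1+r2))) = 1243.1764 m/s
total dv = |dv1| + |dv2| = 1638.2901 + 1243.1764 = 2881.4665 m/s = 2.8815 km/s

2.8815 km/s


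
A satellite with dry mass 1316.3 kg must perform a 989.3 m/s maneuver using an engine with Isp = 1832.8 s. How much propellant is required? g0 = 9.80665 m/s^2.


ve = Isp * g0 = 1832.8 * 9.80665 = 17973.628120 m/s
mass ratio = exp(dv/ve) = exp(989.3/17973.628120) = 1.05658473
m_prop = m_dry * (mr - 1) = 1316.3 * (1.05658473 - 1)
m_prop = 74.4825 kg

74.4825 kg


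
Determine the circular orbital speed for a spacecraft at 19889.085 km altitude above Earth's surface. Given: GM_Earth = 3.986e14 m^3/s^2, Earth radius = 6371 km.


r = R_E + alt = 6371.0 + 19889.085 = 26260.0850 km = 2.6260085e+07 m
v = sqrt(mu/r) = sqrt(3.986e14 / 2.6260085e+07) = 3896.0147 m/s = 3.8960 km/s

3.8960 km/s


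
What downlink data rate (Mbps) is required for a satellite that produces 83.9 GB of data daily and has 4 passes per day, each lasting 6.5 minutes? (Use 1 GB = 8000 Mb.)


total contact time = 4 * 6.5 * 60 = 1560.0000 s
data = 83.9 GB = 671200.0000 Mb
rate = 671200.0000 / 1560.0000 = 430.2564 Mbps

430.2564 Mbps


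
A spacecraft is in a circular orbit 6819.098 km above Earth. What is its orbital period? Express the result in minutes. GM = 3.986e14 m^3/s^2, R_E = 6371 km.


r = 13190.0980 km = 1.3190098e+07 m
T = 2*pi*sqrt(r^3/mu) = 2*pi*sqrt(2.2947959e+21 / 3.986e14)
T = 15075.9002 s = 251.2650 min

251.2650 minutes


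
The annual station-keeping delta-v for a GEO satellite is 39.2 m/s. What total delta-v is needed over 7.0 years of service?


dV = rate * years = 39.2 * 7.0
dV = 274.4000 m/s

274.4000 m/s


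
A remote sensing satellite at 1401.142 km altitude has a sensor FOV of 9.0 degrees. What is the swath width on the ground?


FOV = 9.0 deg = 0.1570796 rad
swath = 2 * alt * tan(FOV/2) = 2 * 1401.142 * tan(0.07853982)
swath = 2 * 1401.142 * 0.07870171
swath = 220.5445 km

220.5445 km


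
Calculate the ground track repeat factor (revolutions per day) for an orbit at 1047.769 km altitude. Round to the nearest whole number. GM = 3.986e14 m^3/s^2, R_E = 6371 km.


r = 7.418769e+06 m
T = 2*pi*sqrt(r^3/mu) = 6359.2953 s = 105.9883 min
revs/day = 1440 / 105.9883 = 13.5864
Rounded: 14 revolutions per day

14 revolutions per day


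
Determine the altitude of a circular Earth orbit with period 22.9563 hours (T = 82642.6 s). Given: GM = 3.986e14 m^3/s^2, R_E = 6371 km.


T = 82642.6 s
r = (mu*T^2/(4*pi^2))^(1/3) = (3.986e14 * 82642.6^2 / (4*pi^2))^(1/3)
r = 4.1007362e+07 m = 41007.3622 km
alt = r - R_E = 41007.3622 - 6371 = 34636.3622 km

34636.3622 km


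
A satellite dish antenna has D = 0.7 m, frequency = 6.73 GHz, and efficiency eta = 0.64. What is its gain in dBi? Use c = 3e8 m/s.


lambda = c/f = 3e8 / 6.73e+09 = 0.04457652 m
G = eta*(pi*D/lambda)^2 = 0.64*(pi*0.7/0.04457652)^2
G = 1557.6268 (linear)
G = 10*log10(1557.6268) = 31.9246 dBi

31.9246 dBi


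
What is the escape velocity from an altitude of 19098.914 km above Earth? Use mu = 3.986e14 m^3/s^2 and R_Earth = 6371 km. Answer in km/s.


r = 6371.0 + 19098.914 = 25469.9140 km = 2.5469914e+07 m
v_esc = sqrt(2*mu/r) = sqrt(2*3.986e14 / 2.5469914e+07)
v_esc = 5594.6111 m/s = 5.5946 km/s

5.5946 km/s


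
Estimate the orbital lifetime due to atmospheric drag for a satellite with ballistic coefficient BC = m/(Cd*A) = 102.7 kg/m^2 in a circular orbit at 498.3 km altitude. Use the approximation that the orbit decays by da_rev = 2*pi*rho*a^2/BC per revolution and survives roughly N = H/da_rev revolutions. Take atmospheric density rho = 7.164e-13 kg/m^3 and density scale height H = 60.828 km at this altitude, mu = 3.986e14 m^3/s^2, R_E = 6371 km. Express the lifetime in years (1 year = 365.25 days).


a = R_E + alt = 6869.3000 km = 6.8693e+06 m
da_rev = 2*pi*rho*a^2/BC = 2*pi*7.164e-13*(6.8693e+06)^2/102.7 = 2.068188 m per revolution
N = H/da_rev = 60828.0000 m / 2.068188 m = 29411.2558 revolutions
P = 2*pi*sqrt(a^3/mu) = 5666.0440 s
lifetime = N*P = 29411.2558 * 5666.0440 = 1.6664547e+08 s = 1928.7670 days
years = 1928.7670 / 365.25 = 5.2807 years

5.2807 years


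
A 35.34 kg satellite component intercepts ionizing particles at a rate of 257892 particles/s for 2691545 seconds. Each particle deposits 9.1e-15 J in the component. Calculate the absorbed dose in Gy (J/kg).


Total energy deposited = rate * time * E_per
  = 257892 * 2691545 * 9.1e-15 = 0.006316564 J
Dose = E_total / mass = 0.006316564 / 35.34
Dose = 1.7873696e-04 Gy

1.7874e-04 Gy


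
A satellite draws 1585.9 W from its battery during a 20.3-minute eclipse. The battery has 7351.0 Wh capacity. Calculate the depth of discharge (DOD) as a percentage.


E_used = P * t / 60 = 1585.9 * 20.3 / 60 = 536.5628 Wh
DOD = E_used / E_total * 100 = 536.5628 / 7351.0 * 100
DOD = 7.2992 %

7.2992 %


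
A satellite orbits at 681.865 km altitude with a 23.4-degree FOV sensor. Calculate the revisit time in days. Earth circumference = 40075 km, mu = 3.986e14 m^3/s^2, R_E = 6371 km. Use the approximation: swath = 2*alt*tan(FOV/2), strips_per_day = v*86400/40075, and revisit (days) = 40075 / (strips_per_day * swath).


swath = 2*681.865*tan(0.2042035) = 282.4149 km
v = sqrt(mu/r) = 7517.7151 m/s = 7.5177 km/s
strips/day = v*86400/40075 = 7.5177*86400/40075 = 16.2079
coverage/day = strips * swath = 16.2079 * 282.4149 = 4577.3454 km
revisit = 40075 / 4577.3454 = 8.7551 days

8.7551 days


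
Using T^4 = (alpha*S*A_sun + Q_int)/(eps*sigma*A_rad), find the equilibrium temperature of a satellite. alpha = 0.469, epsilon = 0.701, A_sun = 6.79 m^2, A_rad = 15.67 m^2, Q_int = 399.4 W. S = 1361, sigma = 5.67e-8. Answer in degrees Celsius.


Numerator = alpha*S*A_sun + Q_int = 0.469*1361*6.79 + 399.4 = 4733.5181 W
Denominator = eps*sigma*A_rad = 0.701*5.67e-8*15.67 = 6.2283079e-07 W/K^4
T^4 = 7.6000066e+09 K^4
T = 295.2592 K = 22.1092 C

22.1092 degrees Celsius


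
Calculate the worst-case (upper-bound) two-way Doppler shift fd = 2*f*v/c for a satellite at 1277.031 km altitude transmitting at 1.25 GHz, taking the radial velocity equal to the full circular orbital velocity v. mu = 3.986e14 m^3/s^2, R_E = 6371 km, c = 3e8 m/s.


r = 7.648031e+06 m
v = sqrt(mu/r) = 7219.2790 m/s (worst-case radial velocity)
f = 1.25 GHz = 1.25e+09 Hz
fd = 2*f*v/c = 2*1.25e+09*7219.2790/3.0e+08
fd = 60160.6585 Hz

60160.6585 Hz


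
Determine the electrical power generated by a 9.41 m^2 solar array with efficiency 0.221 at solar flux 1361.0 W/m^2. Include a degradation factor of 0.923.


P = area * eta * S * degradation
P = 9.41 * 0.221 * 1361.0 * 0.923
P = 2612.4123 W

2612.4123 W


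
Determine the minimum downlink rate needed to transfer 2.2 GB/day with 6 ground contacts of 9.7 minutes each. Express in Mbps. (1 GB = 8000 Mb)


total contact time = 6 * 9.7 * 60 = 3492.0000 s
data = 2.2 GB = 17600.0000 Mb
rate = 17600.0000 / 3492.0000 = 5.0401 Mbps

5.0401 Mbps


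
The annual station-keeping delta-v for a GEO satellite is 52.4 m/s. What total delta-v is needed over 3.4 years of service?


dV = rate * years = 52.4 * 3.4
dV = 178.1600 m/s

178.1600 m/s


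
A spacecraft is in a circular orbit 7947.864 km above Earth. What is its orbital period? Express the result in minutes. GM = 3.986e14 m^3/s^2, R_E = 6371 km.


r = 14318.8640 km = 1.4318864e+07 m
T = 2*pi*sqrt(r^3/mu) = 2*pi*sqrt(2.9357948e+21 / 3.986e14)
T = 17051.9507 s = 284.1992 min

284.1992 minutes


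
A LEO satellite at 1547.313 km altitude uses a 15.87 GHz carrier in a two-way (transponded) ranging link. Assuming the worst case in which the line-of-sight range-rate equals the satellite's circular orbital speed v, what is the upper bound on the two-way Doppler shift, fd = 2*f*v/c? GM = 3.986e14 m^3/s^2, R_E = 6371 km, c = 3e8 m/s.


r = 7.918313e+06 m
v = sqrt(mu/r) = 7094.9986 m/s (worst-case radial velocity)
f = 15.87 GHz = 1.587e+10 Hz
fd = 2*f*v/c = 2*1.587e+10*7094.9986/3.0e+08
fd = 750650.8530 Hz

750650.8530 Hz


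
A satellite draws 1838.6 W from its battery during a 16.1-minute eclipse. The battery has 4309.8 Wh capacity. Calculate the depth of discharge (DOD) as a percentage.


E_used = P * t / 60 = 1838.6 * 16.1 / 60 = 493.3577 Wh
DOD = E_used / E_total * 100 = 493.3577 / 4309.8 * 100
DOD = 11.4473 %

11.4473 %


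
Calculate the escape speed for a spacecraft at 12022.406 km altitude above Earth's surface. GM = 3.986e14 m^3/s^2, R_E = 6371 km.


r = 6371.0 + 12022.406 = 18393.4060 km = 1.8393406e+07 m
v_esc = sqrt(2*mu/r) = sqrt(2*3.986e14 / 1.8393406e+07)
v_esc = 6583.4352 m/s = 6.5834 km/s

6.5834 km/s


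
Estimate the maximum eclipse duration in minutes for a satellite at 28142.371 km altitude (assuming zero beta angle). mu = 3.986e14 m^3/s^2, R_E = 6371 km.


r = 34513.3710 km
T = 1063.5087 min
Eclipse fraction = arcsin(R_E/r)/pi = arcsin(6371.0000/34513.3710)/pi
= arcsin(0.1845951)/pi = 0.05909738
Eclipse duration = 0.05909738 * 1063.5087 = 62.8506 min

62.8506 minutes


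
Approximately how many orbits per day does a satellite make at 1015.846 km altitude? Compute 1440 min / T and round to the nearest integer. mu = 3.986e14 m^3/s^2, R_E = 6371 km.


r = 7.386846e+06 m
T = 2*pi*sqrt(r^3/mu) = 6318.2934 s = 105.3049 min
revs/day = 1440 / 105.3049 = 13.6746
Rounded: 14 revolutions per day

14 revolutions per day


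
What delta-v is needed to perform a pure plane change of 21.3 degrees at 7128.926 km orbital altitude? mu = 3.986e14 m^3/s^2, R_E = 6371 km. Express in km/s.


r = 13499.9260 km = 1.3499926e+07 m
V = sqrt(mu/r) = 5433.7913 m/s
di = 21.3 deg = 0.3717551 rad
dV = 2*V*sin(di/2) = 2*5433.7913*sin(0.1858776)
dV = 2008.4276 m/s = 2.0084 km/s

2.0084 km/s


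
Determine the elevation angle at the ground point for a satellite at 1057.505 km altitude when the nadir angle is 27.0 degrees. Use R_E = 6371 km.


r = R_E + alt = 7428.5050 km
Law of sines in the satellite / Earth-center / ground-point triangle:
  sin(nadir)/R_E = sin(90 + el)/r  =>  cos(el) = (r/R_E)*sin(nadir)
cos(el) = (7428.5050 / 6371.0000) * sin(27.0 deg) = 0.5293472
el = arccos(0.5293472) = 58.0386 deg
(Earth-central angle = 90 - nadir - el = 4.9614 deg)

58.0386 degrees


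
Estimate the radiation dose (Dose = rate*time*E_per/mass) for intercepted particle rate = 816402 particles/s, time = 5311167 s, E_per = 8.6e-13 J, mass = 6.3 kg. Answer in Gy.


Total energy deposited = rate * time * E_per
  = 816402 * 5311167 * 8.6e-13 = 3.7290 J
Dose = E_total / mass = 3.7290 / 6.3
Dose = 0.5919049 Gy

0.5919 Gy


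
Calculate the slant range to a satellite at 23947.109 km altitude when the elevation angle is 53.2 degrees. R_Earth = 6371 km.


h = 23947.109 km, el = 53.2 deg
d = -R_E*sin(el) + sqrt((R_E*sin(el))^2 + 2*R_E*h + h^2)
d = -6371.0000*sin(0.9285152) + sqrt((6371.0000*0.8007314)^2 + 2*6371.0000*23947.109 + 23947.109^2)
d = 24975.4914 km

24975.4914 km


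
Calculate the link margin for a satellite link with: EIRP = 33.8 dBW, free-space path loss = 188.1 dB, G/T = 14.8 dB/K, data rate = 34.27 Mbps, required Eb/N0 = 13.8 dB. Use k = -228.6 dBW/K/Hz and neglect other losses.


C/N0 = EIRP - FSPL + G/T - k = 33.8 - 188.1 + 14.8 - (-228.6)
C/N0 = 89.1000 dB-Hz
R_b = 34.27 Mbps = 3.427e+07 bps -> 10*log10(R_b) = 75.3491 dB-Hz
Eb/N0 = C/N0 - 10*log10(R_b) = 89.1000 - 75.3491 = 13.7509 dB
Margin = Eb/N0 - Eb/N0_req = 13.7509 - 13.8 = -0.04914104 dB (negative margin: link does not close)

-0.0491 dB


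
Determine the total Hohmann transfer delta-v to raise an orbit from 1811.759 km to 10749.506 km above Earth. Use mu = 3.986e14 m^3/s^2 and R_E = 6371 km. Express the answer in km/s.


r1 = 8182.7590 km = 8.182759e+06 m
r2 = 17120.5060 km = 1.7120506e+07 m
dv1 = sqrt(mu/r1)*(sqrt(2*r2/(r1+r2)) - 1) = 1139.6123 m/s
dv2 = sqrt(mu/r2)*(1 - sqrt(2*r1/(r1+r2))) = 944.6514 m/s
total dv = |dv1| + |dv2| = 1139.6123 + 944.6514 = 2084.2637 m/s = 2.0843 km/s

2.0843 km/s


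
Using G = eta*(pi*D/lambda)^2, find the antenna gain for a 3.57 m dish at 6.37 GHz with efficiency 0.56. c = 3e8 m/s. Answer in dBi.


lambda = c/f = 3e8 / 6.37e+09 = 0.04709576 m
G = eta*(pi*D/lambda)^2 = 0.56*(pi*3.57/0.04709576)^2
G = 31758.5423 (linear)
G = 10*log10(31758.5423) = 45.0186 dBi

45.0186 dBi


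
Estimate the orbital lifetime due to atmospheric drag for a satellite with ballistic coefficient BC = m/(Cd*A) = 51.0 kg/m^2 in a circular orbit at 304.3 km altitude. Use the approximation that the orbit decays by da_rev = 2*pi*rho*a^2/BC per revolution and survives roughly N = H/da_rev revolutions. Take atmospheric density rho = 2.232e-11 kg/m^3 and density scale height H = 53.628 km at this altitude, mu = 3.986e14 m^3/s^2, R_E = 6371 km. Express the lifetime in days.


a = R_E + alt = 6675.3000 km = 6.6753e+06 m
da_rev = 2*pi*rho*a^2/BC = 2*pi*2.232e-11*(6.6753e+06)^2/51.0 = 122.530854 m per revolution
N = H/da_rev = 53628.0000 m / 122.530854 m = 437.6694 revolutions
P = 2*pi*sqrt(a^3/mu) = 5427.7196 s
lifetime = N*P = 437.6694 * 5427.7196 = 2.3755466e+06 s = 27.4948 days

27.4948 days


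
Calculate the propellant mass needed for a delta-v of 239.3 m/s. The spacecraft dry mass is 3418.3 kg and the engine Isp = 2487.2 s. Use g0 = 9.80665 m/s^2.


ve = Isp * g0 = 2487.2 * 9.80665 = 24391.099880 m/s
mass ratio = exp(dv/ve) = exp(239.3/24391.099880) = 1.00985924
m_prop = m_dry * (mr - 1) = 3418.3 * (1.00985924 - 1)
m_prop = 33.7018 kg

33.7018 kg


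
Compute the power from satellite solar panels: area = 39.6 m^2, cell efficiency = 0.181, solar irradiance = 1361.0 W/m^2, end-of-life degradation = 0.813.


P = area * eta * S * degradation
P = 39.6 * 0.181 * 1361.0 * 0.813
P = 7930.8992 W

7930.8992 W


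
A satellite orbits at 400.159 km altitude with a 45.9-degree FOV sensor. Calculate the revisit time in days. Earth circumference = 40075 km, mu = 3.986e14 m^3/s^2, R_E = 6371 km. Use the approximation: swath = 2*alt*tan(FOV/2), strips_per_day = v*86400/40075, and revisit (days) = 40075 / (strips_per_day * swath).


swath = 2*400.159*tan(0.4005531) = 338.8909 km
v = sqrt(mu/r) = 7672.5043 m/s = 7.6725 km/s
strips/day = v*86400/40075 = 7.6725*86400/40075 = 16.5416
coverage/day = strips * swath = 16.5416 * 338.8909 = 5605.7955 km
revisit = 40075 / 5605.7955 = 7.1489 days

7.1489 days


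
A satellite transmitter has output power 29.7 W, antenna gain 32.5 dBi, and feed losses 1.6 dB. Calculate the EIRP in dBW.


Pt = 29.7 W = 14.7276 dBW
EIRP = Pt_dBW + Gt - losses = 14.7276 + 32.5 - 1.6 = 45.6276 dBW

45.6276 dBW


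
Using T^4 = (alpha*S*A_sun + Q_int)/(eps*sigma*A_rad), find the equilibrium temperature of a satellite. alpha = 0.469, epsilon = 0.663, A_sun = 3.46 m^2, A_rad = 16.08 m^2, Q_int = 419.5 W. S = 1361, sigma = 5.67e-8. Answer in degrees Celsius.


Numerator = alpha*S*A_sun + Q_int = 0.469*1361*3.46 + 419.5 = 2628.0491 W
Denominator = eps*sigma*A_rad = 0.663*5.67e-8*16.08 = 6.0448097e-07 W/K^4
T^4 = 4.3476127e+09 K^4
T = 256.7809 K = -16.3691 C

-16.3691 degrees Celsius


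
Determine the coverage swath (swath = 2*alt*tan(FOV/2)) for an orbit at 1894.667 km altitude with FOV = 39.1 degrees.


FOV = 39.1 deg = 0.6824237 rad
swath = 2 * alt * tan(FOV/2) = 2 * 1894.667 * tan(0.3412119)
swath = 2 * 1894.667 * 0.355101
swath = 1345.5962 km

1345.5962 km


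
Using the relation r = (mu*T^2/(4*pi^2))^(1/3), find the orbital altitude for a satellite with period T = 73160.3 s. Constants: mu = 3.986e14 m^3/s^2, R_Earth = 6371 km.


T = 73160.3 s
r = (mu*T^2/(4*pi^2))^(1/3) = (3.986e14 * 73160.3^2 / (4*pi^2))^(1/3)
r = 3.7807344e+07 m = 37807.3442 km
alt = r - R_E = 37807.3442 - 6371 = 31436.3442 km

31436.3442 km


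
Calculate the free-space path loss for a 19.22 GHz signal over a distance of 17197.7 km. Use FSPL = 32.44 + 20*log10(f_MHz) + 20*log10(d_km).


f = 19.22 GHz = 19220.0000 MHz
d = 17197.7 km
FSPL = 32.44 + 20*log10(19220.0000) + 20*log10(17197.7)
FSPL = 32.44 + 85.6751 + 84.7094
FSPL = 202.8245 dB

202.8245 dB


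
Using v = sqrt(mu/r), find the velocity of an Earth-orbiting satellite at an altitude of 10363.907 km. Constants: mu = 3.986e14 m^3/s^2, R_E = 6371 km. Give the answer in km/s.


r = R_E + alt = 6371.0 + 10363.907 = 16734.9070 km = 1.6734907e+07 m
v = sqrt(mu/r) = sqrt(3.986e14 / 1.6734907e+07) = 4880.4177 m/s = 4.8804 km/s

4.8804 km/s


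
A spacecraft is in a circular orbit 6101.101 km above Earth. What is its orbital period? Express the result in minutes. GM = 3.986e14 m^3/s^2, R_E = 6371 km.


r = 12472.1010 km = 1.2472101e+07 m
T = 2*pi*sqrt(r^3/mu) = 2*pi*sqrt(1.9400765e+21 / 3.986e14)
T = 13861.8326 s = 231.0305 min

231.0305 minutes


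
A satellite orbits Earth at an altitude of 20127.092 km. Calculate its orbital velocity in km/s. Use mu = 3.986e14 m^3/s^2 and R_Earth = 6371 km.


r = R_E + alt = 6371.0 + 20127.092 = 26498.0920 km = 2.6498092e+07 m
v = sqrt(mu/r) = sqrt(3.986e14 / 2.6498092e+07) = 3878.4781 m/s = 3.8785 km/s

3.8785 km/s


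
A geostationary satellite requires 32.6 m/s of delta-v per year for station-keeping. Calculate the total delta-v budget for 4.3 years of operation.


dV = rate * years = 32.6 * 4.3
dV = 140.1800 m/s

140.1800 m/s


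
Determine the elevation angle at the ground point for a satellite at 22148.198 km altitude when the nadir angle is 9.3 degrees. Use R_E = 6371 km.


r = R_E + alt = 28519.1980 km
Law of sines in the satellite / Earth-center / ground-point triangle:
  sin(nadir)/R_E = sin(90 + el)/r  =>  cos(el) = (r/R_E)*sin(nadir)
cos(el) = (28519.1980 / 6371.0000) * sin(9.3 deg) = 0.7234047
el = arccos(0.7234047) = 43.6637 deg
(Earth-central angle = 90 - nadir - el = 37.0363 deg)

43.6637 degrees


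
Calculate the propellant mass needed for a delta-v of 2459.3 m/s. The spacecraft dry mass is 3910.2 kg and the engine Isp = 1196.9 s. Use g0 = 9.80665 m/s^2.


ve = Isp * g0 = 1196.9 * 9.80665 = 11737.579385 m/s
mass ratio = exp(dv/ve) = exp(2459.3/11737.579385) = 1.23309049
m_prop = m_dry * (mr - 1) = 3910.2 * (1.23309049 - 1)
m_prop = 911.4304 kg

911.4304 kg


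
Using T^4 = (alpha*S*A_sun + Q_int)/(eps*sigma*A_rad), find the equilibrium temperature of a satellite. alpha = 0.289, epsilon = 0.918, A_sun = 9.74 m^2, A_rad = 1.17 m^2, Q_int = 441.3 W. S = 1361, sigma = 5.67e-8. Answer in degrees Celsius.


Numerator = alpha*S*A_sun + Q_int = 0.289*1361*9.74 + 441.3 = 4272.3245 W
Denominator = eps*sigma*A_rad = 0.918*5.67e-8*1.17 = 6.0899202e-08 W/K^4
T^4 = 7.015403e+10 K^4
T = 514.6514 K = 241.5014 C

241.5014 degrees Celsius


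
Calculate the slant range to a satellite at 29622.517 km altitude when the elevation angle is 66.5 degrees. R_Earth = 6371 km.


h = 29622.517 km, el = 66.5 deg
d = -R_E*sin(el) + sqrt((R_E*sin(el))^2 + 2*R_E*h + h^2)
d = -6371.0000*sin(1.1606) + sqrt((6371.0000*0.9170601)^2 + 2*6371.0000*29622.517 + 29622.517^2)
d = 30061.1633 km

30061.1633 km


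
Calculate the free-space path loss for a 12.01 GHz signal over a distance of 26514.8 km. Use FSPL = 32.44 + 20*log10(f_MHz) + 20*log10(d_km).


f = 12.01 GHz = 12010.0000 MHz
d = 26514.8 km
FSPL = 32.44 + 20*log10(12010.0000) + 20*log10(26514.8)
FSPL = 32.44 + 81.5909 + 88.4698
FSPL = 202.5006 dB

202.5006 dB


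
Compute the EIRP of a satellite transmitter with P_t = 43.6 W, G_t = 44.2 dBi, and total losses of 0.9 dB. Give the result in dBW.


Pt = 43.6 W = 16.3949 dBW
EIRP = Pt_dBW + Gt - losses = 16.3949 + 44.2 - 0.9 = 59.6949 dBW

59.6949 dBW


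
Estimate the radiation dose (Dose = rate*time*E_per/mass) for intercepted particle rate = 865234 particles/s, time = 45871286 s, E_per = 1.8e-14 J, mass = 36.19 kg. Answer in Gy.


Total energy deposited = rate * time * E_per
  = 865234 * 45871286 * 1.8e-14 = 0.7144091 J
Dose = E_total / mass = 0.7144091 / 36.19
Dose = 0.01974051 Gy

0.0197 Gy


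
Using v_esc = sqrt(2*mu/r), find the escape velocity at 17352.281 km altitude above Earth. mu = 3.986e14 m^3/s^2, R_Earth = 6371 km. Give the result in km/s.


r = 6371.0 + 17352.281 = 23723.2810 km = 2.3723281e+07 m
v_esc = sqrt(2*mu/r) = sqrt(2*3.986e14 / 2.3723281e+07)
v_esc = 5796.9061 m/s = 5.7969 km/s

5.7969 km/s


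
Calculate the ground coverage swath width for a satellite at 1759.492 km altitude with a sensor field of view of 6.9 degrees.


FOV = 6.9 deg = 0.1204277 rad
swath = 2 * alt * tan(FOV/2) = 2 * 1759.492 * tan(0.06021386)
swath = 2 * 1759.492 * 0.06028674
swath = 212.1481 km

212.1481 km


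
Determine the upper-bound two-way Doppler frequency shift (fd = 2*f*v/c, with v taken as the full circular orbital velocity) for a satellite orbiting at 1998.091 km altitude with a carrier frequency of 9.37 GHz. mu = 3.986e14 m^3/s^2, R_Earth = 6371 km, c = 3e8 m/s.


r = 8.369091e+06 m
v = sqrt(mu/r) = 6901.2777 m/s (worst-case radial velocity)
f = 9.37 GHz = 9.37e+09 Hz
fd = 2*f*v/c = 2*9.37e+09*6901.2777/3.0e+08
fd = 431099.8125 Hz

431099.8125 Hz


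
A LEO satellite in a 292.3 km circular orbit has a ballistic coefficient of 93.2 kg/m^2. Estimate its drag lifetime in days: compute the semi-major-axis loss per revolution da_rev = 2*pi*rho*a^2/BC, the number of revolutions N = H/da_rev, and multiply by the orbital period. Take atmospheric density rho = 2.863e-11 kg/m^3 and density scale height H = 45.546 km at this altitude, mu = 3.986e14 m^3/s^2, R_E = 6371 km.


a = R_E + alt = 6663.3000 km = 6.6633e+06 m
da_rev = 2*pi*rho*a^2/BC = 2*pi*2.863e-11*(6.6633e+06)^2/93.2 = 85.696688 m per revolution
N = H/da_rev = 45546.0000 m / 85.696688 m = 531.4791 revolutions
P = 2*pi*sqrt(a^3/mu) = 5413.0903 s
lifetime = N*P = 531.4791 * 5413.0903 = 2.8769444e+06 s = 33.2980 days

33.2980 days


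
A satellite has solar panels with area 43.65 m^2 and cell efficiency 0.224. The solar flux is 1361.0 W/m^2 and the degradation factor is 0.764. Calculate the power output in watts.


P = area * eta * S * degradation
P = 43.65 * 0.224 * 1361.0 * 0.764
P = 10166.7876 W

10166.7876 W


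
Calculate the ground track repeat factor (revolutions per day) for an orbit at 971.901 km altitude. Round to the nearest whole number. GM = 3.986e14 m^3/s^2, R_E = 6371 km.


r = 7.342901e+06 m
T = 2*pi*sqrt(r^3/mu) = 6261.9952 s = 104.3666 min
revs/day = 1440 / 104.3666 = 13.7975
Rounded: 14 revolutions per day

14 revolutions per day


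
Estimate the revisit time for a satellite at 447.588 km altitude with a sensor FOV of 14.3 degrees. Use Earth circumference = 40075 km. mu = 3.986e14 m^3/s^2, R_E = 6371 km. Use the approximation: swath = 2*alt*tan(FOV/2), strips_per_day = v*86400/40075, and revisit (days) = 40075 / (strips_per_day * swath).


swath = 2*447.588*tan(0.124791) = 112.2935 km
v = sqrt(mu/r) = 7645.7734 m/s = 7.6458 km/s
strips/day = v*86400/40075 = 7.6458*86400/40075 = 16.4840
coverage/day = strips * swath = 16.4840 * 112.2935 = 1851.0412 km
revisit = 40075 / 1851.0412 = 21.6500 days

21.6500 days


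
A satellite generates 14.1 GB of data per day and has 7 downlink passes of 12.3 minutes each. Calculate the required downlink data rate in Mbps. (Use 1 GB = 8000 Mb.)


total contact time = 7 * 12.3 * 60 = 5166.0000 s
data = 14.1 GB = 112800.0000 Mb
rate = 112800.0000 / 5166.0000 = 21.8351 Mbps

21.8351 Mbps


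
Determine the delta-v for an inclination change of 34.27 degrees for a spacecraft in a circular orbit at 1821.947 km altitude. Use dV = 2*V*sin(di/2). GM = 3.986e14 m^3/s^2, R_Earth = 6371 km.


r = 8192.9470 km = 8.192947e+06 m
V = sqrt(mu/r) = 6975.0701 m/s
di = 34.27 deg = 0.5981243 rad
dV = 2*V*sin(di/2) = 2*6975.0701*sin(0.2990622)
dV = 4110.0479 m/s = 4.1100 km/s

4.1100 km/s


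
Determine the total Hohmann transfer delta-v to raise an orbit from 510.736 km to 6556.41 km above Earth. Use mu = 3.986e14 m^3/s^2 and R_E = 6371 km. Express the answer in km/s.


r1 = 6881.7360 km = 6.881736e+06 m
r2 = 12927.4100 km = 1.292741e+07 m
dv1 = sqrt(mu/r1)*(sqrt(2*r2/(r1+r2)) - 1) = 1084.1455 m/s
dv2 = sqrt(mu/r2)*(1 - sqrt(2*r1/(r1+r2))) = 924.2710 m/s
total dv = |dv1| + |dv2| = 1084.1455 + 924.2710 = 2008.4165 m/s = 2.0084 km/s

2.0084 km/s


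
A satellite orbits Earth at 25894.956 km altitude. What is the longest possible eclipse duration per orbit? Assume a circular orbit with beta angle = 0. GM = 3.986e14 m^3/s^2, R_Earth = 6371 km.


r = 32265.9560 km
T = 961.3395 min
Eclipse fraction = arcsin(R_E/r)/pi = arcsin(6371.0000/32265.9560)/pi
= arcsin(0.1974527)/pi = 0.06326688
Eclipse duration = 0.06326688 * 961.3395 = 60.8210 min

60.8210 minutes


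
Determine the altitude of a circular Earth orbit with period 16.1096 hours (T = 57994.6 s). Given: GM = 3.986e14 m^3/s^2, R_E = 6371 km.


T = 57994.6 s
r = (mu*T^2/(4*pi^2))^(1/3) = (3.986e14 * 57994.6^2 / (4*pi^2))^(1/3)
r = 3.2383036e+07 m = 32383.0356 km
alt = r - R_E = 32383.0356 - 6371 = 26012.0356 km

26012.0356 km


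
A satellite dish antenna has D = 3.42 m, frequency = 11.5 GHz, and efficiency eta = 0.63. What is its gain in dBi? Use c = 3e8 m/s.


lambda = c/f = 3e8 / 1.15e+10 = 0.02608696 m
G = eta*(pi*D/lambda)^2 = 0.63*(pi*3.42/0.02608696)^2
G = 106867.5070 (linear)
G = 10*log10(106867.5070) = 50.2885 dBi

50.2885 dBi


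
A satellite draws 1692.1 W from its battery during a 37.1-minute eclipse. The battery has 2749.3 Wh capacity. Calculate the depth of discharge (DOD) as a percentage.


E_used = P * t / 60 = 1692.1 * 37.1 / 60 = 1046.2818 Wh
DOD = E_used / E_total * 100 = 1046.2818 / 2749.3 * 100
DOD = 38.0563 %

38.0563 %


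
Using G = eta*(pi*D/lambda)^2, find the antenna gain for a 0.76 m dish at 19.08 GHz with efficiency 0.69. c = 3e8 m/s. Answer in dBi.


lambda = c/f = 3e8 / 1.908e+10 = 0.01572327 m
G = eta*(pi*D/lambda)^2 = 0.69*(pi*0.76/0.01572327)^2
G = 15910.7353 (linear)
G = 10*log10(15910.7353) = 42.0169 dBi

42.0169 dBi


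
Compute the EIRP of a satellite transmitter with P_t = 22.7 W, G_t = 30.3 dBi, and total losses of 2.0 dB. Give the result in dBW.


Pt = 22.7 W = 13.5603 dBW
EIRP = Pt_dBW + Gt - losses = 13.5603 + 30.3 - 2.0 = 41.8603 dBW

41.8603 dBW


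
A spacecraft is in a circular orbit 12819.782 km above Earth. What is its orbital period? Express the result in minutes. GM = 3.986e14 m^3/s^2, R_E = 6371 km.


r = 19190.7820 km = 1.9190782e+07 m
T = 2*pi*sqrt(r^3/mu) = 2*pi*sqrt(7.0676985e+21 / 3.986e14)
T = 26457.5868 s = 440.9598 min

440.9598 minutes


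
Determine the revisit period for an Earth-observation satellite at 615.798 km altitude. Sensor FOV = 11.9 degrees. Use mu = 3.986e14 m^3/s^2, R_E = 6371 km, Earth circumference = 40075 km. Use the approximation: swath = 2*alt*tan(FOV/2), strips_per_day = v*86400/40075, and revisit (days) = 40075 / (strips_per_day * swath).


swath = 2*615.798*tan(0.1038471) = 128.3594 km
v = sqrt(mu/r) = 7553.1751 m/s = 7.5532 km/s
strips/day = v*86400/40075 = 7.5532*86400/40075 = 16.2843
coverage/day = strips * swath = 16.2843 * 128.3594 = 2090.2464 km
revisit = 40075 / 2090.2464 = 19.1724 days

19.1724 days


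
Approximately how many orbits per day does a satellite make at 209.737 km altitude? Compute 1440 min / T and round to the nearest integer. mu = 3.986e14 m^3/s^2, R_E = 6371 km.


r = 6.580737e+06 m
T = 2*pi*sqrt(r^3/mu) = 5312.7946 s = 88.5466 min
revs/day = 1440 / 88.5466 = 16.2626
Rounded: 16 revolutions per day

16 revolutions per day


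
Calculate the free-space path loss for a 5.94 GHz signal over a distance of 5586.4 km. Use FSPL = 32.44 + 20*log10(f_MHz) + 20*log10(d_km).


f = 5.94 GHz = 5940.0000 MHz
d = 5586.4 km
FSPL = 32.44 + 20*log10(5940.0000) + 20*log10(5586.4)
FSPL = 32.44 + 75.4757 + 74.9426
FSPL = 182.8584 dB

182.8584 dB


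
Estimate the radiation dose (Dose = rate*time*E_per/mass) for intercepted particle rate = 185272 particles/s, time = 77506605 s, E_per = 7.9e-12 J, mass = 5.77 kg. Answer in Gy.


Total energy deposited = rate * time * E_per
  = 185272 * 77506605 * 7.9e-12 = 113.4424 J
Dose = E_total / mass = 113.4424 / 5.77
Dose = 19.6607 Gy

19.6607 Gy


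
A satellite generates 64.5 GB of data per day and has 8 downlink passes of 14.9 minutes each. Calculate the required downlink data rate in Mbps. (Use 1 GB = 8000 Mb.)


total contact time = 8 * 14.9 * 60 = 7152.0000 s
data = 64.5 GB = 516000.0000 Mb
rate = 516000.0000 / 7152.0000 = 72.1477 Mbps

72.1477 Mbps


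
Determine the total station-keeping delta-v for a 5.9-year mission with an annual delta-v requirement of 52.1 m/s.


dV = rate * years = 52.1 * 5.9
dV = 307.3900 m/s

307.3900 m/s


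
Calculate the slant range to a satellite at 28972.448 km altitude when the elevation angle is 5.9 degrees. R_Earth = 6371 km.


h = 28972.448 km, el = 5.9 deg
d = -R_E*sin(el) + sqrt((R_E*sin(el))^2 + 2*R_E*h + h^2)
d = -6371.0000*sin(0.1029744) + sqrt((6371.0000*0.1027925)^2 + 2*6371.0000*28972.448 + 28972.448^2)
d = 34115.7653 km

34115.7653 km


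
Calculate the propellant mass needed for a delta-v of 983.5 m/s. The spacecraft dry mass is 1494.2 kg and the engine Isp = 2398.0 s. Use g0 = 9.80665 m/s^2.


ve = Isp * g0 = 2398.0 * 9.80665 = 23516.346700 m/s
mass ratio = exp(dv/ve) = exp(983.5/23516.346700) = 1.04270883
m_prop = m_dry * (mr - 1) = 1494.2 * (1.04270883 - 1)
m_prop = 63.8155 kg

63.8155 kg


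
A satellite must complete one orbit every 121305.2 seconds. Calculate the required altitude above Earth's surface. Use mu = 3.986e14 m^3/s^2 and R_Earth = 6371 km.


T = 121305.2 s
r = (mu*T^2/(4*pi^2))^(1/3) = (3.986e14 * 121305.2^2 / (4*pi^2))^(1/3)
r = 5.2963759e+07 m = 52963.7587 km
alt = r - R_E = 52963.7587 - 6371 = 46592.7587 km

46592.7587 km


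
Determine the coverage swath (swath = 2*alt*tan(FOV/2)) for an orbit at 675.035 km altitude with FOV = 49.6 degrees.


FOV = 49.6 deg = 0.8656833 rad
swath = 2 * alt * tan(FOV/2) = 2 * 675.035 * tan(0.4328417)
swath = 2 * 675.035 * 0.4620649
swath = 623.8199 km

623.8199 km


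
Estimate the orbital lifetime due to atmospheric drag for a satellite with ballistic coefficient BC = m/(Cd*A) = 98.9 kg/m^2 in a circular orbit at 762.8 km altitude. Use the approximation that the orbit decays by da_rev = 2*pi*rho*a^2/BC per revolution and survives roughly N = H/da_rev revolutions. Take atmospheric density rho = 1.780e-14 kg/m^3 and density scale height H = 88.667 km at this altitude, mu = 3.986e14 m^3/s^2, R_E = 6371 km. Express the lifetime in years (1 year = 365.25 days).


a = R_E + alt = 7133.8000 km = 7.1338e+06 m
da_rev = 2*pi*rho*a^2/BC = 2*pi*1.780e-14*(7.1338e+06)^2/98.9 = 0.0575500146 m per revolution
N = H/da_rev = 88667.0000 m / 0.0575500146 m = 1.5406947e+06 revolutions
P = 2*pi*sqrt(a^3/mu) = 5996.4279 s
lifetime = N*P = 1.5406947e+06 * 5996.4279 = 9.2386644e+09 s = 106928.9863 days
years = 106928.9863 / 365.25 = 292.7556 years

292.7556 years


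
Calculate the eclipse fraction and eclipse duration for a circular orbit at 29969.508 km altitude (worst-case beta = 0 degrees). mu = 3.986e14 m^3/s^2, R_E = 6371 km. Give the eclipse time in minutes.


r = 36340.5080 km
T = 1149.0699 min
Eclipse fraction = arcsin(R_E/r)/pi = arcsin(6371.0000/36340.5080)/pi
= arcsin(0.175314)/pi = 0.05609407
Eclipse duration = 0.05609407 * 1149.0699 = 64.4560 min

64.4560 minutes


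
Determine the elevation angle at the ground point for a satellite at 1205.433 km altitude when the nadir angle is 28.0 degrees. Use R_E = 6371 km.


r = R_E + alt = 7576.4330 km
Law of sines in the satellite / Earth-center / ground-point triangle:
  sin(nadir)/R_E = sin(90 + el)/r  =>  cos(el) = (r/R_E)*sin(nadir)
cos(el) = (7576.4330 / 6371.0000) * sin(28.0 deg) = 0.5582985
el = arccos(0.5582985) = 56.0618 deg
(Earth-central angle = 90 - nadir - el = 5.9382 deg)

56.0618 degrees


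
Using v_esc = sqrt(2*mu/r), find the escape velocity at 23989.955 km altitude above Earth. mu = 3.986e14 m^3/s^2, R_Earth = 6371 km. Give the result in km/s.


r = 6371.0 + 23989.955 = 30360.9550 km = 3.0360955e+07 m
v_esc = sqrt(2*mu/r) = sqrt(2*3.986e14 / 3.0360955e+07)
v_esc = 5124.1983 m/s = 5.1242 km/s

5.1242 km/s


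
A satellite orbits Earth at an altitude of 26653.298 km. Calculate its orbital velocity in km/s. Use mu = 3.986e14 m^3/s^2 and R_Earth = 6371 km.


r = R_E + alt = 6371.0 + 26653.298 = 33024.2980 km = 3.3024298e+07 m
v = sqrt(mu/r) = sqrt(3.986e14 / 3.3024298e+07) = 3474.1763 m/s = 3.4742 km/s

3.4742 km/s


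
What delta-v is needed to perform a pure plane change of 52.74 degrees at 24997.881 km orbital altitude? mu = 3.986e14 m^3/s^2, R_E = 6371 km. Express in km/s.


r = 31368.8810 km = 3.1368881e+07 m
V = sqrt(mu/r) = 3564.6684 m/s
di = 52.74 deg = 0.9204866 rad
dV = 2*V*sin(di/2) = 2*3564.6684*sin(0.4602433)
dV = 3166.6099 m/s = 3.1666 km/s

3.1666 km/s


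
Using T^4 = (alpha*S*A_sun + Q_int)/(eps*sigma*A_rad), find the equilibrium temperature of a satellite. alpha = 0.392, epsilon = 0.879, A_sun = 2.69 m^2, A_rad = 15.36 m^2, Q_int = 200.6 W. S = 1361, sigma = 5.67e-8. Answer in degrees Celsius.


Numerator = alpha*S*A_sun + Q_int = 0.392*1361*2.69 + 200.6 = 1635.7473 W
Denominator = eps*sigma*A_rad = 0.879*5.67e-8*15.36 = 7.6553165e-07 W/K^4
T^4 = 2.1367468e+09 K^4
T = 214.9999 K = -58.1501 C

-58.1501 degrees Celsius


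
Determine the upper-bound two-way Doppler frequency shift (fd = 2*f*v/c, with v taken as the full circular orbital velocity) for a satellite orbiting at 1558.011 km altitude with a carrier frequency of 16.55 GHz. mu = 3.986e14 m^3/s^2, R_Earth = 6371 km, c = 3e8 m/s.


r = 7.929011e+06 m
v = sqrt(mu/r) = 7090.2106 m/s (worst-case radial velocity)
f = 16.55 GHz = 1.655e+10 Hz
fd = 2*f*v/c = 2*1.655e+10*7090.2106/3.0e+08
fd = 782286.5728 Hz

782286.5728 Hz


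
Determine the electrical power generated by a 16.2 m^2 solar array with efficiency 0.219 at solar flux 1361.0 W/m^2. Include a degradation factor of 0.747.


P = area * eta * S * degradation
P = 16.2 * 0.219 * 1361.0 * 0.747
P = 3606.9312 W

3606.9312 W


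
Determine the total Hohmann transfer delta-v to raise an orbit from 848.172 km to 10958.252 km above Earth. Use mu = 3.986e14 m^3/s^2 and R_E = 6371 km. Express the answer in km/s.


r1 = 7219.1720 km = 7.219172e+06 m
r2 = 17329.2520 km = 1.7329252e+07 m
dv1 = sqrt(mu/r1)*(sqrt(2*r2/(r1+r2)) - 1) = 1398.5145 m/s
dv2 = sqrt(mu/r2)*(1 - sqrt(2*r1/(r1+r2))) = 1117.8775 m/s
total dv = |dv1| + |dv2| = 1398.5145 + 1117.8775 = 2516.3920 m/s = 2.5164 km/s

2.5164 km/s


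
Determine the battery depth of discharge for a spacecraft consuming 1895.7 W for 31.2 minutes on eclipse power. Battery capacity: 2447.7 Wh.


E_used = P * t / 60 = 1895.7 * 31.2 / 60 = 985.7640 Wh
DOD = E_used / E_total * 100 = 985.7640 / 2447.7 * 100
DOD = 40.2731 %

40.2731 %


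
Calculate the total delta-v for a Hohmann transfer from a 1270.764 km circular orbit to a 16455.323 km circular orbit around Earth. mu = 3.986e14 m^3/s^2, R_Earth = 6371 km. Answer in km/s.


r1 = 7641.7640 km = 7.641764e+06 m
r2 = 22826.3230 km = 2.2826323e+07 m
dv1 = sqrt(mu/r1)*(sqrt(2*r2/(r1+r2)) - 1) = 1618.3711 m/s
dv2 = sqrt(mu/r2)*(1 - sqrt(2*r1/(r1+r2))) = 1219.1444 m/s
total dv = |dv1| + |dv2| = 1618.3711 + 1219.1444 = 2837.5155 m/s = 2.8375 km/s

2.8375 km/s


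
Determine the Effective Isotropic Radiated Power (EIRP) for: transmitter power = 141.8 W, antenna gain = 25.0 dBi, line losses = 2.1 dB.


Pt = 141.8 W = 21.5168 dBW
EIRP = Pt_dBW + Gt - losses = 21.5168 + 25.0 - 2.1 = 44.4168 dBW

44.4168 dBW


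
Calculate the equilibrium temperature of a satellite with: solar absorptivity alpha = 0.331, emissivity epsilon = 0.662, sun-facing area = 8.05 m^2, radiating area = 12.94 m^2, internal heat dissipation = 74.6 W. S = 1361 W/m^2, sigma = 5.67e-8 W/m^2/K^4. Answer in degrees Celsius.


Numerator = alpha*S*A_sun + Q_int = 0.331*1361*8.05 + 74.6 = 3701.0526 W
Denominator = eps*sigma*A_rad = 0.662*5.67e-8*12.94 = 4.8570808e-07 W/K^4
T^4 = 7.6199115e+09 K^4
T = 295.4524 K = 22.3024 C

22.3024 degrees Celsius


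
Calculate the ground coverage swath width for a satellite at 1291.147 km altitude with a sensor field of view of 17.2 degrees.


FOV = 17.2 deg = 0.3001966 rad
swath = 2 * alt * tan(FOV/2) = 2 * 1291.147 * tan(0.1500983)
swath = 2 * 1291.147 * 0.1512358
swath = 390.5352 km

390.5352 km


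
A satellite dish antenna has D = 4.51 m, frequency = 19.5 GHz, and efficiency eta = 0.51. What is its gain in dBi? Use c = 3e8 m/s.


lambda = c/f = 3e8 / 1.95e+10 = 0.01538462 m
G = eta*(pi*D/lambda)^2 = 0.51*(pi*4.51/0.01538462)^2
G = 432563.3485 (linear)
G = 10*log10(432563.3485) = 56.3605 dBi

56.3605 dBi


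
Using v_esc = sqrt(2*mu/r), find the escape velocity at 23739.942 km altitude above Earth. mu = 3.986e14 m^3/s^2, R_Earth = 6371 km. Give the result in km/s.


r = 6371.0 + 23739.942 = 30110.9420 km = 3.0110942e+07 m
v_esc = sqrt(2*mu/r) = sqrt(2*3.986e14 / 3.0110942e+07)
v_esc = 5145.4276 m/s = 5.1454 km/s

5.1454 km/s


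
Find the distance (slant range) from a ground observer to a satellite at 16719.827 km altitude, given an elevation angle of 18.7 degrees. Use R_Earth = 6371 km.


h = 16719.827 km, el = 18.7 deg
d = -R_E*sin(el) + sqrt((R_E*sin(el))^2 + 2*R_E*h + h^2)
d = -6371.0000*sin(0.3263766) + sqrt((6371.0000*0.320613)^2 + 2*6371.0000*16719.827 + 16719.827^2)
d = 20245.6893 km

20245.6893 km


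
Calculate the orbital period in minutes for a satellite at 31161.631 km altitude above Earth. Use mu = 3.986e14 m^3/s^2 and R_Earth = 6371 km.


r = 37532.6310 km = 3.7532631e+07 m
T = 2*pi*sqrt(r^3/mu) = 2*pi*sqrt(5.2872157e+22 / 3.986e14)
T = 72364.3616 s = 1206.0727 min

1206.0727 minutes


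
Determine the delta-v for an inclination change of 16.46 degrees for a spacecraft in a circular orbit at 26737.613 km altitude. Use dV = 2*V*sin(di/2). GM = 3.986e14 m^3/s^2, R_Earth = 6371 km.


r = 33108.6130 km = 3.3108613e+07 m
V = sqrt(mu/r) = 3469.7498 m/s
di = 16.46 deg = 0.2872812 rad
dV = 2*V*sin(di/2) = 2*3469.7498*sin(0.1436406)
dV = 993.3696 m/s = 0.9933696 km/s

0.9934 km/s


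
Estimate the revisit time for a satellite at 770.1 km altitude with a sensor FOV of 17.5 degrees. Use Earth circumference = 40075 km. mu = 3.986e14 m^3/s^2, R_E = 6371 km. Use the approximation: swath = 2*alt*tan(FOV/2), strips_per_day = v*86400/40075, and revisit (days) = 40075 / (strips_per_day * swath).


swath = 2*770.1*tan(0.1527163) = 237.0595 km
v = sqrt(mu/r) = 7471.1265 m/s = 7.4711 km/s
strips/day = v*86400/40075 = 7.4711*86400/40075 = 16.1074
coverage/day = strips * swath = 16.1074 * 237.0595 = 3818.4190 km
revisit = 40075 / 3818.4190 = 10.4952 days

10.4952 days


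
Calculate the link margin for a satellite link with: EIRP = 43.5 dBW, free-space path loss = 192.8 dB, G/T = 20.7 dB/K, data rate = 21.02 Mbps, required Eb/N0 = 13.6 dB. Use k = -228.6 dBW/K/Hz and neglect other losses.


C/N0 = EIRP - FSPL + G/T - k = 43.5 - 192.8 + 20.7 - (-228.6)
C/N0 = 100.0000 dB-Hz
R_b = 21.02 Mbps = 2.102e+07 bps -> 10*log10(R_b) = 73.2263 dB-Hz
Eb/N0 = C/N0 - 10*log10(R_b) = 100.0000 - 73.2263 = 26.7737 dB
Margin = Eb/N0 - Eb/N0_req = 26.7737 - 13.6 = 13.1737 dB (link closes)

13.1737 dB


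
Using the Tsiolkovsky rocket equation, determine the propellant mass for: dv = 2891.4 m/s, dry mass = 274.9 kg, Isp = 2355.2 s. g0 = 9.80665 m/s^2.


ve = Isp * g0 = 2355.2 * 9.80665 = 23096.622080 m/s
mass ratio = exp(dv/ve) = exp(2891.4/23096.622080) = 1.13336053
m_prop = m_dry * (mr - 1) = 274.9 * (1.13336053 - 1)
m_prop = 36.6608 kg

36.6608 kg


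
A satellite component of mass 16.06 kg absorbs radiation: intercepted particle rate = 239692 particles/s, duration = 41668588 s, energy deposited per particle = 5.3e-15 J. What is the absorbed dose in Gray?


Total energy deposited = rate * time * E_per
  = 239692 * 41668588 * 5.3e-15 = 0.05293442 J
Dose = E_total / mass = 0.05293442 / 16.06
Dose = 0.003296041 Gy

0.0033 Gy
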